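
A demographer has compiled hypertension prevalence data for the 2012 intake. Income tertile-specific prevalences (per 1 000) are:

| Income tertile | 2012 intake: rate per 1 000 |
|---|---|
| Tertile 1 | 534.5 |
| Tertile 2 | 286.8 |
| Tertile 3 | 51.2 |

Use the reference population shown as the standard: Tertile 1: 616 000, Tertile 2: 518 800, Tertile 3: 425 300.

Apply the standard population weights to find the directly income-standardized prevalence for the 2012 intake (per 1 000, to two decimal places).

Standard total = 1 560 100; weights = 0.3948, 0.3325, 0.2726.
Standardized rate: 0.3948×534.5 + 0.3325×286.8 + 0.2726×51.2 = 320.3764 per 1 000.

320.38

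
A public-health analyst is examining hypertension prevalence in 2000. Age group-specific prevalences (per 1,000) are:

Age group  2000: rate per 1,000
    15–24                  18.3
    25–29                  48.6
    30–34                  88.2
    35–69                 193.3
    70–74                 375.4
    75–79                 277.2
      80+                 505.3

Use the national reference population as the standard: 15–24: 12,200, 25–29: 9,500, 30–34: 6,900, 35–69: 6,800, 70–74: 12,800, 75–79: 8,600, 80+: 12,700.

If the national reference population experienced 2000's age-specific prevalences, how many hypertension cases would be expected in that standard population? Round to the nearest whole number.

Expected hypertension cases = Σ (standard pop × age-specific rate ÷ 1,000)
= 12,200×18.3/1,000 + 9,500×48.6/1,000 + 6,900×88.2/1,000 + 6,800×193.3/1,000 + 12,800×375.4/1,000 + 8,600×277.2/1,000 + 12,700×505.3/1,000
= 223.26 + 461.70 + 608.58 + 1314.44 + 4805.12 + 2383.92 + 6417.31 = 16214.33.

16214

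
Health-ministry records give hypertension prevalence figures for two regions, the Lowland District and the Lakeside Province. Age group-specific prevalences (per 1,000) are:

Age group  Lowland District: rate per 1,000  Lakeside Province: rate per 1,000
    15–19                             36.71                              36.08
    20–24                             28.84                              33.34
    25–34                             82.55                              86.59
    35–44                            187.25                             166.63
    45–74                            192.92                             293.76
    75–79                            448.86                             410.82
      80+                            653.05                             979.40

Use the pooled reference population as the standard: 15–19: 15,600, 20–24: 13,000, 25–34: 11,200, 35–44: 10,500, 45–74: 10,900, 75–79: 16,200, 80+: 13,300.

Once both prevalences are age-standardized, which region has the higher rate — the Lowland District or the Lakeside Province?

Lakeside Province

Standard total = 90,700; weights = 0.1720, 0.1433, 0.1235, 0.1158, 0.1202, 0.1786, 0.1466.
The Lowland District: 0.1720×36.71 + 0.1433×28.84 + 0.1235×82.55 + 0.1158×187.25 + 0.1202×192.92 + 0.1786×448.86 + 0.1466×653.05 = 241.4356 per 1,000.
The Lakeside Province: 0.1720×36.08 + 0.1433×33.34 + 0.1235×86.59 + 0.1158×166.63 + 0.1202×293.76 + 0.1786×410.82 + 0.1466×979.40 = 293.2633 per 1,000.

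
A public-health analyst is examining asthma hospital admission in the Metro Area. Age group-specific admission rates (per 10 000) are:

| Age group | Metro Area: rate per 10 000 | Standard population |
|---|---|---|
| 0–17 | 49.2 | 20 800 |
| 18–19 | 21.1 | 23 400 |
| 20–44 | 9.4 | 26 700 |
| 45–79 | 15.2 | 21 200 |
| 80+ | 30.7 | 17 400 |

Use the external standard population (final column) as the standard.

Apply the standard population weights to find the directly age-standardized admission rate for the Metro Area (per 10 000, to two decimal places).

Standard total = 109 500; weights = 0.1900, 0.2137, 0.2438, 0.1936, 0.1589.
Standardized rate: 0.1900×49.2 + 0.2137×21.1 + 0.2438×9.4 + 0.1936×15.2 + 0.1589×30.7 = 23.9680 per 10 000.

23.97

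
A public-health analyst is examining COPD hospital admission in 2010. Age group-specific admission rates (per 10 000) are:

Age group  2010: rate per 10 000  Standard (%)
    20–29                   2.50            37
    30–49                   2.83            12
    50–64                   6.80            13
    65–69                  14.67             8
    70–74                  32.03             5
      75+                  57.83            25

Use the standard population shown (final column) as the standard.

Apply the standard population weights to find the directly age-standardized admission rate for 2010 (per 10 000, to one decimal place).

19.4

Standard weights: 0.37, 0.12, 0.13, 0.08, 0.05, 0.25.
Standardized rate: 0.3700×2.50 + 0.1200×2.83 + 0.1300×6.80 + 0.0800×14.67 + 0.0500×32.03 + 0.2500×57.83 = 19.3812 per 10 000.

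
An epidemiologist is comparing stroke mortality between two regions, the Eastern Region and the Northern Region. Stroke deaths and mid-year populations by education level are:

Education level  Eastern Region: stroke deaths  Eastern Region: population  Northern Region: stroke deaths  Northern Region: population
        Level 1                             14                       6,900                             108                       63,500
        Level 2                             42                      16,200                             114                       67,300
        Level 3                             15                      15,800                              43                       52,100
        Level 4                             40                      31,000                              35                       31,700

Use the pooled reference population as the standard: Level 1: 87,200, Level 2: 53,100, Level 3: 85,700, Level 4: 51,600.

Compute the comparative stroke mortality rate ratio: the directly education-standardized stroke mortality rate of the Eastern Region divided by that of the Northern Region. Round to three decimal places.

1.264

Education-specific rates per 100,000 for the Eastern Region: 202.90, 259.26, 94.94, 129.03.
For the Northern Region: 170.08, 169.39, 82.53, 110.41.
Standard total = 277,600; weights = 0.3141, 0.1913, 0.3087, 0.1859.
The Eastern Region: 0.3141×202.90 + 0.1913×259.26 + 0.3087×94.94 + 0.1859×129.03 = 166.6195 per 100,000.
The Northern Region: 0.3141×170.08 + 0.1913×169.39 + 0.3087×82.53 + 0.1859×110.41 = 131.8293 per 100,000.
Ratio = 166.6195 ÷ 131.8293 = 1.26390.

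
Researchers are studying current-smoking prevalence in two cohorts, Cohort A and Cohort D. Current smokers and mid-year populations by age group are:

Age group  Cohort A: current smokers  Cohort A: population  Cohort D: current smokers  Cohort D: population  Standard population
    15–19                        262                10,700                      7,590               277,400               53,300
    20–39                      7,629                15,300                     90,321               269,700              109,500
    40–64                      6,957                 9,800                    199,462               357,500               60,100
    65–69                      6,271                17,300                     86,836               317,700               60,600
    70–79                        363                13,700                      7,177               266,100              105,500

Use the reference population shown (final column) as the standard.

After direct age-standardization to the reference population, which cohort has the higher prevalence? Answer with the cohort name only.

Age-specific rates per 1,000 for Cohort A: 24.486, 498.627, 709.898, 362.486, 26.496.
For Cohort D: 27.361, 334.894, 557.936, 273.327, 26.971.
Standard total = 389,000; weights = 0.1370, 0.2815, 0.1545, 0.1558, 0.2712.
Cohort A: 0.1370×24.486 + 0.2815×498.627 + 0.1545×709.898 + 0.1558×362.486 + 0.2712×26.496 = 317.0480 per 1,000.
Cohort D: 0.1370×27.361 + 0.2815×334.894 + 0.1545×557.936 + 0.1558×273.327 + 0.2712×26.971 = 234.1138 per 1,000.

Cohort A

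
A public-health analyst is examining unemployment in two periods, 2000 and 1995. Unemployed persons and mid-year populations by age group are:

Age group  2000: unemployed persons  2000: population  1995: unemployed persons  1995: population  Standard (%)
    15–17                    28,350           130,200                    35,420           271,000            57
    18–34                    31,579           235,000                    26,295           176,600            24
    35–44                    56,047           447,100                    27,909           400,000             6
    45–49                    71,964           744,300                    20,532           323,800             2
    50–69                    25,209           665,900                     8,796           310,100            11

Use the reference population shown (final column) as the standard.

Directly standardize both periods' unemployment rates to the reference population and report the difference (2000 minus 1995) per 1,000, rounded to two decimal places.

Age-specific rates per 1,000 for 2000: 217.742, 134.379, 125.357, 96.687, 37.857.
For 1995: 130.701, 148.896, 69.773, 63.410, 28.365.
Standard weights: 0.57, 0.24, 0.06, 0.02, 0.11.
2000: 0.5700×217.742 + 0.2400×134.379 + 0.0600×125.357 + 0.0200×96.687 + 0.1100×37.857 = 169.9832 per 1,000.
1995: 0.5700×130.701 + 0.2400×148.896 + 0.0600×69.773 + 0.0200×63.410 + 0.1100×28.365 = 118.8093 per 1,000.
Difference = 169.9832 − 118.8093 = 51.1739.

51.17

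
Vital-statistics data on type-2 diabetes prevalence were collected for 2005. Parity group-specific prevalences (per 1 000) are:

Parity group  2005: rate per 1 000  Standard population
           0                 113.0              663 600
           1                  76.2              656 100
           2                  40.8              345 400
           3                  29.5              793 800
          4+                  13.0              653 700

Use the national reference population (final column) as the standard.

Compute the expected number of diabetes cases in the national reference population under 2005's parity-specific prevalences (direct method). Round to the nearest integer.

170989

Expected diabetes cases = Σ (standard pop × parity-specific rate ÷ 1 000)
= 663 600×113.0/1 000 + 656 100×76.2/1 000 + 345 400×40.8/1 000 + 793 800×29.5/1 000 + 653 700×13.0/1 000
= 74986.80 + 49994.82 + 14092.32 + 23417.10 + 8498.10 = 170989.14.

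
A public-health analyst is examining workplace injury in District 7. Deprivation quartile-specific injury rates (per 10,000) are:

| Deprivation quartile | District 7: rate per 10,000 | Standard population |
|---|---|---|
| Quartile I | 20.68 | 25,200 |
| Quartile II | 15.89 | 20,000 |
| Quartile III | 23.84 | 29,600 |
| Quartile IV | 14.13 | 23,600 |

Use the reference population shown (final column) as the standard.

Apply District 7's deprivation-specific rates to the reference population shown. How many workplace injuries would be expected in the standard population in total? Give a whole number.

188

Expected workplace injuries = Σ (standard pop × deprivation-specific rate ÷ 10,000)
= 25,200×20.68/10,000 + 20,000×15.89/10,000 + 29,600×23.84/10,000 + 23,600×14.13/10,000
= 52.11 + 31.78 + 70.57 + 33.35 = 187.81.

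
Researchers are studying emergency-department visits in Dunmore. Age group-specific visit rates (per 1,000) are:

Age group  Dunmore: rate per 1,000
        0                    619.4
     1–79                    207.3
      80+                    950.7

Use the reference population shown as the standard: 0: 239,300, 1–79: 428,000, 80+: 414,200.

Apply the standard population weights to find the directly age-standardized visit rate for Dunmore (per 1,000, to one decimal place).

Standard total = 1,081,500; weights = 0.2213, 0.3957, 0.3830.
Standardized rate: 0.2213×619.4 + 0.3957×207.3 + 0.3830×950.7 = 583.1963 per 1,000.

583.2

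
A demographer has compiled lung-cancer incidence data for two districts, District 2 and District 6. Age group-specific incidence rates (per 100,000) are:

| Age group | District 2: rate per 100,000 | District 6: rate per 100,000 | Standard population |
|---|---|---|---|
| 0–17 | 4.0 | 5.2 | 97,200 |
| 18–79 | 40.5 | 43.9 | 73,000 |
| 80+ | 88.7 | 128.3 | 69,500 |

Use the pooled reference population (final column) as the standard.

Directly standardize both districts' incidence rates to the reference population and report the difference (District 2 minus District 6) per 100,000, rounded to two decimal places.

-13.00

Standard total = 239,700; weights = 0.4055, 0.3045, 0.2899.
District 2: 0.4055×4.0 + 0.3045×40.5 + 0.2899×88.7 = 39.6744 per 100,000.
District 6: 0.4055×5.2 + 0.3045×43.9 + 0.2899×128.3 = 52.6783 per 100,000.
Difference = 39.6744 − 52.6783 = -13.0039.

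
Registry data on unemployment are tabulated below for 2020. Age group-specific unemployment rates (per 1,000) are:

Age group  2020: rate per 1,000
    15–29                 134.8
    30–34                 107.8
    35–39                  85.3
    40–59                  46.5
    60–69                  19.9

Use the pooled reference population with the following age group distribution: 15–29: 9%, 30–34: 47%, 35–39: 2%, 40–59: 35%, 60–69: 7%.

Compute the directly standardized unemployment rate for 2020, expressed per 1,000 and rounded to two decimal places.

Standard weights: 0.09, 0.47, 0.02, 0.35, 0.07.
Standardized rate: 0.0900×134.8 + 0.4700×107.8 + 0.0200×85.3 + 0.3500×46.5 + 0.0700×19.9 = 82.1720 per 1,000.

82.17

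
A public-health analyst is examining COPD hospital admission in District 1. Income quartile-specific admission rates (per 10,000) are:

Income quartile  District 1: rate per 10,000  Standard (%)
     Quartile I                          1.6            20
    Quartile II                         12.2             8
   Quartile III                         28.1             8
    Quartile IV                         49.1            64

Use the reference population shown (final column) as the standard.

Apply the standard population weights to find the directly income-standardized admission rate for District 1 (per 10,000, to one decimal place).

35.0

Standard weights: 0.20, 0.08, 0.08, 0.64.
Standardized rate: 0.2000×1.6 + 0.0800×12.2 + 0.0800×28.1 + 0.6400×49.1 = 34.9680 per 10,000.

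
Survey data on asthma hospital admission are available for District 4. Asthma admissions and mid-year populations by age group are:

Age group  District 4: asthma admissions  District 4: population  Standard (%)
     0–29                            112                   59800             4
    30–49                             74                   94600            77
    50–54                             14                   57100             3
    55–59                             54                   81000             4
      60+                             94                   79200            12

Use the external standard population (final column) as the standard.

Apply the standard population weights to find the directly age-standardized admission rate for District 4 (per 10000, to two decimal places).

8.54

Age-specific rates per 10000 for District 4: 18.73, 7.82, 2.45, 6.67, 11.87.
Standard weights: 0.04, 0.77, 0.03, 0.04, 0.12.
Standardized rate: 0.0400×18.73 + 0.7700×7.82 + 0.0300×2.45 + 0.0400×6.67 + 0.1200×11.87 = 8.5369 per 10000.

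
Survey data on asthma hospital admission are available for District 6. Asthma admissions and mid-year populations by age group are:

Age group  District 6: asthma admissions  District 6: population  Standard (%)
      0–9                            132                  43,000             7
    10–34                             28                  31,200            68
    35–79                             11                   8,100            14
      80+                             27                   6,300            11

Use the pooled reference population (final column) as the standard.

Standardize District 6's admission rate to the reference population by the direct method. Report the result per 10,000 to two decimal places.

Age-specific rates per 10,000 for District 6: 30.70, 8.97, 13.58, 42.86.
Standard weights: 0.07, 0.68, 0.14, 0.11.
Standardized rate: 0.0700×30.70 + 0.6800×8.97 + 0.1400×13.58 + 0.1100×42.86 = 14.8669 per 10,000.

14.87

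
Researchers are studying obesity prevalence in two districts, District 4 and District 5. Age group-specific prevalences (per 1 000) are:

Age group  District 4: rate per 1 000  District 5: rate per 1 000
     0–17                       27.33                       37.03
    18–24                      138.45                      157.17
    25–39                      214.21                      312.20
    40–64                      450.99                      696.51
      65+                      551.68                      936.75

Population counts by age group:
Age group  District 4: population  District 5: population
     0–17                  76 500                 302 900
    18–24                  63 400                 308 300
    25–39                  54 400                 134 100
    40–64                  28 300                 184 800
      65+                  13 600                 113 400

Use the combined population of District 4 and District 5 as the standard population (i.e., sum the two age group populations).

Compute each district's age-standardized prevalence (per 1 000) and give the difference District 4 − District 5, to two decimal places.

-101.85

Combined standard total = 1 279 700; weights = 0.2965, 0.2905, 0.1473, 0.1665, 0.0992.
District 4: 0.2965×27.33 + 0.2905×138.45 + 0.1473×214.21 + 0.1665×450.99 + 0.0992×551.68 = 209.7201 per 1 000.
District 5: 0.2965×37.03 + 0.2905×157.17 + 0.1473×312.20 + 0.1665×696.51 + 0.0992×936.75 = 311.5672 per 1 000.
Difference = 209.7201 − 311.5672 = -101.8471.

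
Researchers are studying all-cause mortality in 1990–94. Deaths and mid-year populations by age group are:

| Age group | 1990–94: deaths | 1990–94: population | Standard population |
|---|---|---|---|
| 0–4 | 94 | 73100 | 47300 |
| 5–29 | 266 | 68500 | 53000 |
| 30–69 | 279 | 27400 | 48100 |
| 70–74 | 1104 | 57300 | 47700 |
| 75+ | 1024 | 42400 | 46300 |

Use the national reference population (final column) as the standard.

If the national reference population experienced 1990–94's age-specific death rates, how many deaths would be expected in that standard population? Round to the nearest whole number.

Age-specific rates per 1000 for 1990–94: 1.286, 3.883, 10.182, 19.267, 24.151.
Expected deaths = Σ (standard pop × age-specific rate ÷ 1000)
= 47300×1.286/1000 + 53000×3.883/1000 + 48100×10.182/1000 + 47700×19.267/1000 + 46300×24.151/1000
= 60.82 + 205.81 + 489.78 + 919.04 + 1118.19 = 2793.64.

2794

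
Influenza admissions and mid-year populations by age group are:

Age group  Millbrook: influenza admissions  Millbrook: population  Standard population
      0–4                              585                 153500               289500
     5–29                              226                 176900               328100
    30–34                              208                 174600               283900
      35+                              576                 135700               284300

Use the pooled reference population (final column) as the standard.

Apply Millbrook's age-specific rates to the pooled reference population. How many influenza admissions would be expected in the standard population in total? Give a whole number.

Age-specific rates per 100000 for Millbrook: 381.11, 127.76, 119.13, 424.47.
Expected influenza admissions = Σ (standard pop × age-specific rate ÷ 100000)
= 289500×381.11/100000 + 328100×127.76/100000 + 283900×119.13/100000 + 284300×424.47/100000
= 1103.31 + 419.17 + 338.21 + 1206.76 = 3067.44.

3067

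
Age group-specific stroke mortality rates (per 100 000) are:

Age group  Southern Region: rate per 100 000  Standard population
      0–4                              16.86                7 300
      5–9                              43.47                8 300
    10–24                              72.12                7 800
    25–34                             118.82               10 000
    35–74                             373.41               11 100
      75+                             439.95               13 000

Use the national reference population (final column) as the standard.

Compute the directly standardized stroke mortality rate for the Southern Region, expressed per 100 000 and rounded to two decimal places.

Standard total = 57 500; weights = 0.1270, 0.1443, 0.1357, 0.1739, 0.1930, 0.2261.
Standardized rate: 0.1270×16.86 + 0.1443×43.47 + 0.1357×72.12 + 0.1739×118.82 + 0.1930×373.41 + 0.2261×439.95 = 210.4142 per 100 000.

210.41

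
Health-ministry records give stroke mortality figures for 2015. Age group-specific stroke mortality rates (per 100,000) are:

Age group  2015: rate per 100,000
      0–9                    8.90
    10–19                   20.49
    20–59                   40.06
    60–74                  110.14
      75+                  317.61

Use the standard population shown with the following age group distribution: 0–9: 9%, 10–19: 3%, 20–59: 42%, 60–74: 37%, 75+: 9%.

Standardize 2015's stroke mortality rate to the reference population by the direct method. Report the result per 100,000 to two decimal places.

87.58

Standard weights: 0.09, 0.03, 0.42, 0.37, 0.09.
Standardized rate: 0.0900×8.90 + 0.0300×20.49 + 0.4200×40.06 + 0.3700×110.14 + 0.0900×317.61 = 87.5776 per 100,000.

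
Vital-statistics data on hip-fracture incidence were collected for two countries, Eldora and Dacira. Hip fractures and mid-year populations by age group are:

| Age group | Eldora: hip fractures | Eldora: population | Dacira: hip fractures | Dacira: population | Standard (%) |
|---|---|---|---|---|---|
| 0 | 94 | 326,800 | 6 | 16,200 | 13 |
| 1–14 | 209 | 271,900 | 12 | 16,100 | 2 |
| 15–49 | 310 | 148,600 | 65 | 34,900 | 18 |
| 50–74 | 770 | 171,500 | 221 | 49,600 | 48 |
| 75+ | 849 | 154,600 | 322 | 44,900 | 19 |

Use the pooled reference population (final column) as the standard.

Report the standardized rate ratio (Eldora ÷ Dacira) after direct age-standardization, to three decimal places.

0.930

Age-specific rates per 100,000 for Eldora: 28.76, 76.87, 208.61, 448.98, 549.16.
For Dacira: 37.04, 74.53, 186.25, 445.56, 717.15.
Standard weights: 0.13, 0.02, 0.18, 0.48, 0.19.
Eldora: 0.1300×28.76 + 0.0200×76.87 + 0.1800×208.61 + 0.4800×448.98 + 0.1900×549.16 = 362.6775 per 100,000.
Dacira: 0.1300×37.04 + 0.0200×74.53 + 0.1800×186.25 + 0.4800×445.56 + 0.1900×717.15 = 389.9592 per 100,000.
Ratio = 362.6775 ÷ 389.9592 = 0.93004.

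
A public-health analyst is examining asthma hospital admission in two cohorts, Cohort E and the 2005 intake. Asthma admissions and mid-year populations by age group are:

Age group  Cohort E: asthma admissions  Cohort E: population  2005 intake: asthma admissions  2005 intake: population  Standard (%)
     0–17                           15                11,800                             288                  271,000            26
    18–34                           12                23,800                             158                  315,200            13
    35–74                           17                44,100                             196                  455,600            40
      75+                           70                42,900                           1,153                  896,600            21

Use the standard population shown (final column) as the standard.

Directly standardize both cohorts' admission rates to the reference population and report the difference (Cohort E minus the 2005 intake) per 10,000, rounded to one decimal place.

Age-specific rates per 10,000 for Cohort E: 12.71, 5.04, 3.85, 16.32.
For the 2005 intake: 10.63, 5.01, 4.30, 12.86.
Standard weights: 0.26, 0.13, 0.40, 0.21.
Cohort E: 0.2600×12.71 + 0.1300×5.04 + 0.4000×3.85 + 0.2100×16.32 = 8.9291 per 10,000.
The 2005 intake: 0.2600×10.63 + 0.1300×5.01 + 0.4000×4.30 + 0.2100×12.86 = 7.8361 per 10,000.
Difference = 8.9291 − 7.8361 = 1.0930.

1.1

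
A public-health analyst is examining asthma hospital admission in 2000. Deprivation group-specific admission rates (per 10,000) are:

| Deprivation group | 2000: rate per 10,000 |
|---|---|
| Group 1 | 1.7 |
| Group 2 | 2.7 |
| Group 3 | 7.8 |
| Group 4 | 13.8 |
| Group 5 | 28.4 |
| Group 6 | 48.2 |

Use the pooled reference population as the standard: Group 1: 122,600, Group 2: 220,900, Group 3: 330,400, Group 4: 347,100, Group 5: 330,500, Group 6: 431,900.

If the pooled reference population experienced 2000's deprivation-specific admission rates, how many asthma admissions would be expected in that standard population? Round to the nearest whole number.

Expected asthma admissions = Σ (standard pop × deprivation-specific rate ÷ 10,000)
= 122,600×1.7/10,000 + 220,900×2.7/10,000 + 330,400×7.8/10,000 + 347,100×13.8/10,000 + 330,500×28.4/10,000 + 431,900×48.2/10,000
= 20.84 + 59.64 + 257.71 + 479.00 + 938.62 + 2081.76 = 3837.57.

3838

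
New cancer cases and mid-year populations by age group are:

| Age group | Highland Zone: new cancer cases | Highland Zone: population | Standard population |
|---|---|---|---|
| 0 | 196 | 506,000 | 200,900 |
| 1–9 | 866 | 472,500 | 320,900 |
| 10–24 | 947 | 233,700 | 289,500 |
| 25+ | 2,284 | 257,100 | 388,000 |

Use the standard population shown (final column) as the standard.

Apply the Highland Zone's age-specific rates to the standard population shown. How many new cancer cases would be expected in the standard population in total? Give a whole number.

Age-specific rates per 100,000 for the Highland Zone: 38.74, 183.28, 405.22, 888.37.
Expected new cancer cases = Σ (standard pop × age-specific rate ÷ 100,000)
= 200,900×38.74/100,000 + 320,900×183.28/100,000 + 289,500×405.22/100,000 + 388,000×888.37/100,000
= 77.82 + 588.15 + 1173.11 + 3446.88 = 5285.96.

5286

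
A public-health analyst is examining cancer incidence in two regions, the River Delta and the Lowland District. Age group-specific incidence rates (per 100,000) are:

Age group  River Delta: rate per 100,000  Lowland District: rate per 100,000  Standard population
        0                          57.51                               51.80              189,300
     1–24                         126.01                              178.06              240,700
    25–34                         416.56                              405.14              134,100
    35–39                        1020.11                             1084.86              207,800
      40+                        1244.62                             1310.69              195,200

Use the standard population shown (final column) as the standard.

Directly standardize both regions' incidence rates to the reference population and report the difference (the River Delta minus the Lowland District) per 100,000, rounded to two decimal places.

-37.50

Standard total = 967,100; weights = 0.1957, 0.2489, 0.1387, 0.2149, 0.2018.
The River Delta: 0.1957×57.51 + 0.2489×126.01 + 0.1387×416.56 + 0.2149×1020.11 + 0.2018×1244.62 = 570.7855 per 100,000.
The Lowland District: 0.1957×51.80 + 0.2489×178.06 + 0.1387×405.14 + 0.2149×1084.86 + 0.2018×1310.69 = 608.2873 per 100,000.
Difference = 570.7855 − 608.2873 = -37.5018.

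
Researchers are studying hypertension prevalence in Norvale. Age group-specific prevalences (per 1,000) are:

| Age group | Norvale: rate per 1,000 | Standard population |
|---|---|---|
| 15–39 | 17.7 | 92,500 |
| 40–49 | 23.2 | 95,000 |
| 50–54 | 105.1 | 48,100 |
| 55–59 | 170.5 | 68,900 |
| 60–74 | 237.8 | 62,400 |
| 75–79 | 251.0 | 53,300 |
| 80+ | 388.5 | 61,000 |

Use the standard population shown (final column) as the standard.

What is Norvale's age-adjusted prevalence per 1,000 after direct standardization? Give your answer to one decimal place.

150.8

Standard total = 481,200; weights = 0.1922, 0.1974, 0.1000, 0.1432, 0.1297, 0.1108, 0.1268.
Standardized rate: 0.1922×17.7 + 0.1974×23.2 + 0.1000×105.1 + 0.1432×170.5 + 0.1297×237.8 + 0.1108×251.0 + 0.1268×388.5 = 150.7887 per 1,000.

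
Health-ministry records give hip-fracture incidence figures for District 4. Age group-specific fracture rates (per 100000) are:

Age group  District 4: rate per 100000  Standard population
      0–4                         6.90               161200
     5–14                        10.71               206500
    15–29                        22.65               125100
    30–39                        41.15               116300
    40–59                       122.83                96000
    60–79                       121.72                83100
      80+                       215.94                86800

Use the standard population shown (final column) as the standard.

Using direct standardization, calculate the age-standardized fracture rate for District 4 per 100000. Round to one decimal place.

Standard total = 875000; weights = 0.1842, 0.2360, 0.1430, 0.1329, 0.1097, 0.0950, 0.0992.
Standardized rate: 0.1842×6.90 + 0.2360×10.71 + 0.1430×22.65 + 0.1329×41.15 + 0.1097×122.83 + 0.0950×121.72 + 0.0992×215.94 = 58.9638 per 100000.

59.0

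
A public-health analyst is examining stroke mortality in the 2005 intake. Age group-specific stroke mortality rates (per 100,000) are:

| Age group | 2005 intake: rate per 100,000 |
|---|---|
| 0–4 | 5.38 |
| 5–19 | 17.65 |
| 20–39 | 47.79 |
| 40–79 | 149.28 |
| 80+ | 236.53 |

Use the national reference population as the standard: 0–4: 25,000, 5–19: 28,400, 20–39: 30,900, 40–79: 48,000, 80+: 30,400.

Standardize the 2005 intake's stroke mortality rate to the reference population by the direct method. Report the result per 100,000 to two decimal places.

Standard total = 162,700; weights = 0.1537, 0.1746, 0.1899, 0.2950, 0.1868.
Standardized rate: 0.1537×5.38 + 0.1746×17.65 + 0.1899×47.79 + 0.2950×149.28 + 0.1868×236.53 = 101.2196 per 100,000.

101.22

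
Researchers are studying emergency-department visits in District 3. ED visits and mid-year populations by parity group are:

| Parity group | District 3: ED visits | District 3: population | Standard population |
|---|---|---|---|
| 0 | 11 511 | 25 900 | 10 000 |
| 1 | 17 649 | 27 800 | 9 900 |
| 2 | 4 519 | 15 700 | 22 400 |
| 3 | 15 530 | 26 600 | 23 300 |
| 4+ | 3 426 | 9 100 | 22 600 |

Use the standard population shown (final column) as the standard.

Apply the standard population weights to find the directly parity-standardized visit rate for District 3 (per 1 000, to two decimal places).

Parity-specific rates per 1 000 for District 3: 444.440, 634.856, 287.834, 583.835, 376.484.
Standard total = 88 200; weights = 0.1134, 0.1122, 0.2540, 0.2642, 0.2562.
Standardized rate: 0.1134×444.440 + 0.1122×634.856 + 0.2540×287.834 + 0.2642×583.835 + 0.2562×376.484 = 445.4517 per 1 000.

445.45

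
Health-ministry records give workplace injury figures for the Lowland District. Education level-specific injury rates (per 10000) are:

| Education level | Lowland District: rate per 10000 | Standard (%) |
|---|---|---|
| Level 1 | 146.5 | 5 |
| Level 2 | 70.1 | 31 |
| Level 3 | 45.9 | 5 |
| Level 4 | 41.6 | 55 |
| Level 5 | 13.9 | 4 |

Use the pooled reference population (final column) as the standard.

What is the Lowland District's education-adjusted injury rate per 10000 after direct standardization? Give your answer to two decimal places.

Standard weights: 0.05, 0.31, 0.05, 0.55, 0.04.
Standardized rate: 0.0500×146.5 + 0.3100×70.1 + 0.0500×45.9 + 0.5500×41.6 + 0.0400×13.9 = 54.7870 per 10000.

54.79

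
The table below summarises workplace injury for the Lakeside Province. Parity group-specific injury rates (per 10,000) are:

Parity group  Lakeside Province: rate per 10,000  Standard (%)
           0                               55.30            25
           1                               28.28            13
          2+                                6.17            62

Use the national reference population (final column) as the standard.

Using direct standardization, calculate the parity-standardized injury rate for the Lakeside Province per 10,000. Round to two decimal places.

21.33

Standard weights: 0.25, 0.13, 0.62.
Standardized rate: 0.2500×55.30 + 0.1300×28.28 + 0.6200×6.17 = 21.3268 per 10,000.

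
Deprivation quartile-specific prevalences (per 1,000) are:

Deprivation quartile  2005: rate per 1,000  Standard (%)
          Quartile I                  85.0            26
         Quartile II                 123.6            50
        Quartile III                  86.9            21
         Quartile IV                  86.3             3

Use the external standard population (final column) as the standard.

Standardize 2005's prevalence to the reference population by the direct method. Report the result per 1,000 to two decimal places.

Standard weights: 0.26, 0.50, 0.21, 0.03.
Standardized rate: 0.2600×85.0 + 0.5000×123.6 + 0.2100×86.9 + 0.0300×86.3 = 104.7380 per 1,000.

104.74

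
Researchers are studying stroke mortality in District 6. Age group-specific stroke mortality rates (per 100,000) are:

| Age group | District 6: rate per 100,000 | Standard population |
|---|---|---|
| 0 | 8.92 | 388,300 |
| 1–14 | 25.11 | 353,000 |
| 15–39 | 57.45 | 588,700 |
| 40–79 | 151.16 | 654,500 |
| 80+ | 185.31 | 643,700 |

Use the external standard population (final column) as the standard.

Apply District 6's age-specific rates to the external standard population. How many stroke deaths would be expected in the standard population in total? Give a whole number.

Expected stroke deaths = Σ (standard pop × age-specific rate ÷ 100,000)
= 388,300×8.92/100,000 + 353,000×25.11/100,000 + 588,700×57.45/100,000 + 654,500×151.16/100,000 + 643,700×185.31/100,000
= 34.64 + 88.64 + 338.21 + 989.34 + 1192.84 = 2643.67.

2644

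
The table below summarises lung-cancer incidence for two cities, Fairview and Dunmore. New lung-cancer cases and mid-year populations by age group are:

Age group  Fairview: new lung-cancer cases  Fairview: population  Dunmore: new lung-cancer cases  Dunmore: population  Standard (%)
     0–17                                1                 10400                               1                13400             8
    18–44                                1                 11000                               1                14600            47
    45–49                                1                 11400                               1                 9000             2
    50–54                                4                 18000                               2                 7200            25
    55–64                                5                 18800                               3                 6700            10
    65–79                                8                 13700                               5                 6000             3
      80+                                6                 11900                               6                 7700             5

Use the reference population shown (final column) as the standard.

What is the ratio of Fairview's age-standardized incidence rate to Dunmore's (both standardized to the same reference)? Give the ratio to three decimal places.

Age-specific rates per 100000 for Fairview: 9.62, 9.09, 8.77, 22.22, 26.60, 58.39, 50.42.
For Dunmore: 7.46, 6.85, 11.11, 27.78, 44.78, 83.33, 77.92.
Standard weights: 0.08, 0.47, 0.02, 0.25, 0.10, 0.03, 0.05.
Fairview: 0.0800×9.62 + 0.4700×9.09 + 0.0200×8.77 + 0.2500×22.22 + 0.1000×26.60 + 0.0300×58.39 + 0.0500×50.42 = 17.7054 per 100000.
Dunmore: 0.0800×7.46 + 0.4700×6.85 + 0.0200×11.11 + 0.2500×27.78 + 0.1000×44.78 + 0.0300×83.33 + 0.0500×77.92 = 21.8566 per 100000.
Ratio = 17.7054 ÷ 21.8566 = 0.81007.

0.810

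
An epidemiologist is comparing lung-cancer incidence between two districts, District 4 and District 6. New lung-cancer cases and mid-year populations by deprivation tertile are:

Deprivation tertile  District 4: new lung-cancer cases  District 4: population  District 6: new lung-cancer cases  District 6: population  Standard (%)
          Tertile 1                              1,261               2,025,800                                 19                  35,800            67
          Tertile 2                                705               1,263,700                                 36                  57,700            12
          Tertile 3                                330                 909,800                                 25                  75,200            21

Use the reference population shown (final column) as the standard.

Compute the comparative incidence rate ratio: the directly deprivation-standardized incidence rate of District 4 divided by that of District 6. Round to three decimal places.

1.120

Deprivation-specific rates per 100,000 for District 4: 62.25, 55.79, 36.27.
For District 6: 53.07, 62.39, 33.24.
Standard weights: 0.67, 0.12, 0.21.
District 4: 0.6700×62.25 + 0.1200×55.79 + 0.2100×36.27 = 56.0172 per 100,000.
District 6: 0.6700×53.07 + 0.1200×62.39 + 0.2100×33.24 = 50.0270 per 100,000.
Ratio = 56.0172 ÷ 50.0270 = 1.11974.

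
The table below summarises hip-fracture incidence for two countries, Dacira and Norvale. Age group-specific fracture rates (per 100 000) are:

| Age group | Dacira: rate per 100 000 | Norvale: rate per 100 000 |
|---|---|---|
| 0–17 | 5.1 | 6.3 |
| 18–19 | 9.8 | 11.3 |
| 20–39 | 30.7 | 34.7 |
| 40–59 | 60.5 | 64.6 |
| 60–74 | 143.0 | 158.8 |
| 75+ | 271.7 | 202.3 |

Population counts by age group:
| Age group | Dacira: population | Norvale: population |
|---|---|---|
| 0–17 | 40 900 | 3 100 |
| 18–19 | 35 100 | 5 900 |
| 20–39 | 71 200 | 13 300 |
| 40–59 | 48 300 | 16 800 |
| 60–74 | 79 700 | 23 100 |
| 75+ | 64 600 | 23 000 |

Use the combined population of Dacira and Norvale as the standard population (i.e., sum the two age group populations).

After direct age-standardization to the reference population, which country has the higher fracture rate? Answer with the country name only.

Dacira

Combined standard total = 425 000; weights = 0.1035, 0.0965, 0.1988, 0.1532, 0.2419, 0.2061.
Dacira: 0.1035×5.1 + 0.0965×9.8 + 0.1988×30.7 + 0.1532×60.5 + 0.2419×143.0 + 0.2061×271.7 = 107.4358 per 100 000.
Norvale: 0.1035×6.3 + 0.0965×11.3 + 0.1988×34.7 + 0.1532×64.6 + 0.2419×158.8 + 0.2061×202.3 = 98.6452 per 100 000.
The crude rates (101.85 vs 116.83) would put Norvale higher, but that reflects its age composition; once standardized to a common age structure, Dacira has the higher underlying rate.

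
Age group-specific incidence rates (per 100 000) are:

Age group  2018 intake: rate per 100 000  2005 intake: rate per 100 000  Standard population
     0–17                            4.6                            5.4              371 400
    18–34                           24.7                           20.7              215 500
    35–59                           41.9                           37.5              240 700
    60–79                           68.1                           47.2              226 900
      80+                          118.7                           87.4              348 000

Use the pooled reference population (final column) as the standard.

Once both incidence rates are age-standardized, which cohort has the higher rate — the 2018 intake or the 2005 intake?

Standard total = 1 402 500; weights = 0.2648, 0.1537, 0.1716, 0.1618, 0.2481.
The 2018 intake: 0.2648×4.6 + 0.1537×24.7 + 0.1716×41.9 + 0.1618×68.1 + 0.2481×118.7 = 52.6746 per 100 000.
The 2005 intake: 0.2648×5.4 + 0.1537×20.7 + 0.1716×37.5 + 0.1618×47.2 + 0.2481×87.4 = 40.3690 per 100 000.

2018 intake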